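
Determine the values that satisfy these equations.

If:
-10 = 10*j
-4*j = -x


Then:
j = -1
x = -4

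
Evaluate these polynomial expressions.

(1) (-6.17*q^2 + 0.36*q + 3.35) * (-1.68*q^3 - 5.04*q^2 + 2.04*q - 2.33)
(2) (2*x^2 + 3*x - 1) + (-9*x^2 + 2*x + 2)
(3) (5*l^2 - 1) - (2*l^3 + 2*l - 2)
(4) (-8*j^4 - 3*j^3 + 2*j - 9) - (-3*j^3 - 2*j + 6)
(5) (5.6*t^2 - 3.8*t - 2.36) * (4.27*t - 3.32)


(1) = 10.3656*q^5 + 30.492*q^4 - 20.0292*q^3 - 1.7735*q^2 + 5.9952*q - 7.8055
(2) = -7*x^2 + 5*x + 1
(3) = -2*l^3 + 5*l^2 - 2*l + 1
(4) = -8*j^4 + 4*j - 15
(5) = 23.912*t^3 - 34.818*t^2 + 2.5388*t + 7.8352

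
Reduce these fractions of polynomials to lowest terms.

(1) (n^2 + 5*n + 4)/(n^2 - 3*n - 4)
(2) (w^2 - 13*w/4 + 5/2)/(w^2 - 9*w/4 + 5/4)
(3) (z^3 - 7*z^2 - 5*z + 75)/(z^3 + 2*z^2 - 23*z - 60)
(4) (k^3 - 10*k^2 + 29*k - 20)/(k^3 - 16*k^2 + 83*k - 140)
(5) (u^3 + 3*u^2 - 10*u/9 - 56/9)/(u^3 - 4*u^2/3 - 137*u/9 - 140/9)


(1) = (n + 4)/(n - 4)
(2) = (w - 2)/(w - 1)
(3) = (z - 5)/(z + 4)
(4) = (k - 1)/(k - 7)
(5) = (3*u^2 + 2*u - 8)/(3*u^2 - 11*u - 20)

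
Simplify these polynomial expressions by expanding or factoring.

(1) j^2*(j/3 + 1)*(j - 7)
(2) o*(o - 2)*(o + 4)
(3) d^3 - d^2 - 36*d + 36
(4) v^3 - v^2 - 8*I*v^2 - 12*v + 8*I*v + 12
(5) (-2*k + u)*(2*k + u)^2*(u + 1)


(1) = j^4/3 - 4*j^3/3 - 7*j^2
(2) = o^3 + 2*o^2 - 8*o
(3) = (d - 6)*(d - 1)*(d + 6)
(4) = (v - 1)*(v - 6*I)*(v - 2*I)
(5) = -8*k^3*u - 8*k^3 - 4*k^2*u^2 - 4*k^2*u + 2*k*u^3 + 2*k*u^2 + u^4 + u^3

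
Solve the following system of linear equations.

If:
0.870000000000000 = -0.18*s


Then:
s = -4.83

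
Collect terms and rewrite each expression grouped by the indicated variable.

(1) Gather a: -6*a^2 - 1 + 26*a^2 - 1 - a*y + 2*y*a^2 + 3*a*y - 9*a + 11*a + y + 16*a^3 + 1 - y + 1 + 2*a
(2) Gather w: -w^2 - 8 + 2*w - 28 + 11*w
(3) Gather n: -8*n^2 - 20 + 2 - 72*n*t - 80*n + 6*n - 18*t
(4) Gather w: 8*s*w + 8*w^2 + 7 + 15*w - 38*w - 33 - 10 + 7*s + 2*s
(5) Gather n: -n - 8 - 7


(1) = 16*a^3 + a^2*(2*y + 20) + a*(2*y + 4)
(2) = -w^2 + 13*w - 36
(3) = -8*n^2 + n*(-72*t - 74) - 18*t - 18
(4) = 9*s + 8*w^2 + w*(8*s - 23) - 36
(5) = -n - 15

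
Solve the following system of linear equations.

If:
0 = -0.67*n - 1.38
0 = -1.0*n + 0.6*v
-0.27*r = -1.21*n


Then:
n = -2.06
r = -9.23
v = -3.43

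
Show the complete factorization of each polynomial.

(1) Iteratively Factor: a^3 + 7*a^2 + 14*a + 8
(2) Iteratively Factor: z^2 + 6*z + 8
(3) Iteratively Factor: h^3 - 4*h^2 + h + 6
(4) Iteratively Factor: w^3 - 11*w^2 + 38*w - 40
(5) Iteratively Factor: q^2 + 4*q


(1) = (a + 2)*(a^2 + 5*a + 4) = (a + 2)*(a + 4)*(a + 1)
(2) = (z + 4)*(z + 2)
(3) = (h - 3)*(h^2 - h - 2) = (h - 3)*(h - 2)*(h + 1)
(4) = (w - 5)*(w^2 - 6*w + 8) = (w - 5)*(w - 2)*(w - 4)
(5) = (q + 4)*(q)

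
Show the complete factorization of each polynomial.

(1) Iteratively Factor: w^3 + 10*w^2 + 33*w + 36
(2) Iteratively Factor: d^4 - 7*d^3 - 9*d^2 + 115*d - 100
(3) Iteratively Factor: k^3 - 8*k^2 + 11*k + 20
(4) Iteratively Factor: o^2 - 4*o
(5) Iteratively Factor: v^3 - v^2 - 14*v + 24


(1) = (w + 3)*(w^2 + 7*w + 12) = (w + 3)^2*(w + 4)
(2) = (d - 5)*(d^3 - 2*d^2 - 19*d + 20) = (d - 5)^2*(d^2 + 3*d - 4) = (d - 5)^2*(d + 4)*(d - 1)
(3) = (k + 1)*(k^2 - 9*k + 20) = (k - 5)*(k + 1)*(k - 4)
(4) = (o)*(o - 4)
(5) = (v - 3)*(v^2 + 2*v - 8) = (v - 3)*(v - 2)*(v + 4)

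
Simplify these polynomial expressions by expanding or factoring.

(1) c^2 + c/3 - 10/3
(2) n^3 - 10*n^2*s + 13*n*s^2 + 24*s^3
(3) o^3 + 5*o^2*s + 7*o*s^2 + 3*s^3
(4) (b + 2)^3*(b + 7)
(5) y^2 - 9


(1) = (c - 5/3)*(c + 2)
(2) = (n - 8*s)*(n - 3*s)*(n + s)
(3) = (o + s)^2*(o + 3*s)
(4) = b^4 + 13*b^3 + 54*b^2 + 92*b + 56
(5) = (y - 3)*(y + 3)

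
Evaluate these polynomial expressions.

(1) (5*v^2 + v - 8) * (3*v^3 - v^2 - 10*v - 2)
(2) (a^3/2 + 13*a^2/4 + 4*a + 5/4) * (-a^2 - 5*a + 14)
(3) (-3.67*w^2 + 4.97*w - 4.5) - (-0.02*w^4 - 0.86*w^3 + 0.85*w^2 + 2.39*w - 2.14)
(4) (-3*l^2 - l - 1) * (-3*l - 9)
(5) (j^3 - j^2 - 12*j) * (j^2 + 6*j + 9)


(1) = 15*v^5 - 2*v^4 - 75*v^3 - 12*v^2 + 78*v + 16
(2) = -a^5/2 - 23*a^4/4 - 53*a^3/4 + 97*a^2/4 + 199*a/4 + 35/2
(3) = 0.02*w^4 + 0.86*w^3 - 4.52*w^2 + 2.58*w - 2.36
(4) = 9*l^3 + 30*l^2 + 12*l + 9
(5) = j^5 + 5*j^4 - 9*j^3 - 81*j^2 - 108*j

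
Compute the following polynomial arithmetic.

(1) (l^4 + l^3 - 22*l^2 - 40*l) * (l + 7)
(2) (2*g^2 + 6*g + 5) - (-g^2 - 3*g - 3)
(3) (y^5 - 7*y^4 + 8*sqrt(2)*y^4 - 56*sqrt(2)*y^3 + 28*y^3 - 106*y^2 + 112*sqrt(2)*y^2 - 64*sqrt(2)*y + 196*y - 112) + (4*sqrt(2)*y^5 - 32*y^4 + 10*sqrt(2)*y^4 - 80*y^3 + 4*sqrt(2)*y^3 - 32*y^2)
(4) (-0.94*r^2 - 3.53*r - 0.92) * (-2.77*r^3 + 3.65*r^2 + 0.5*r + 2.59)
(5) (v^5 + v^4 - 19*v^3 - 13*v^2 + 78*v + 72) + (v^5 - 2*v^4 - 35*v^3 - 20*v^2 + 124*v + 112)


(1) = l^5 + 8*l^4 - 15*l^3 - 194*l^2 - 280*l
(2) = 3*g^2 + 9*g + 8
(3) = y^5 + 4*sqrt(2)*y^5 - 39*y^4 + 18*sqrt(2)*y^4 - 52*sqrt(2)*y^3 - 52*y^3 - 138*y^2 + 112*sqrt(2)*y^2 - 64*sqrt(2)*y + 196*y - 112
(4) = 2.6038*r^5 + 6.3471*r^4 - 10.8061*r^3 - 7.5576*r^2 - 9.6027*r - 2.3828
(5) = 2*v^5 - v^4 - 54*v^3 - 33*v^2 + 202*v + 184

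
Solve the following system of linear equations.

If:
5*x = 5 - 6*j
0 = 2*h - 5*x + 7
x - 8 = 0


Then:
h = 33/2
j = -35/6
x = 8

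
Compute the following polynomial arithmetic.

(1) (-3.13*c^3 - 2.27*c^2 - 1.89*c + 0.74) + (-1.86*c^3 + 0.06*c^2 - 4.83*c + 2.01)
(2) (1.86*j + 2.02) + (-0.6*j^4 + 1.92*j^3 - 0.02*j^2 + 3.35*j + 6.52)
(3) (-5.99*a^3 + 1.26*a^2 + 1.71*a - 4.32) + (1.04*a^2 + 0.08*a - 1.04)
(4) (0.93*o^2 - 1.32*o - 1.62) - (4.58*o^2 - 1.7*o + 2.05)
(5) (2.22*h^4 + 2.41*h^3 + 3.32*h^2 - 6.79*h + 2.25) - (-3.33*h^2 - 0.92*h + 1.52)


(1) = -4.99*c^3 - 2.21*c^2 - 6.72*c + 2.75
(2) = -0.6*j^4 + 1.92*j^3 - 0.02*j^2 + 5.21*j + 8.54
(3) = -5.99*a^3 + 2.3*a^2 + 1.79*a - 5.36
(4) = -3.65*o^2 + 0.38*o - 3.67
(5) = 2.22*h^4 + 2.41*h^3 + 6.65*h^2 - 5.87*h + 0.73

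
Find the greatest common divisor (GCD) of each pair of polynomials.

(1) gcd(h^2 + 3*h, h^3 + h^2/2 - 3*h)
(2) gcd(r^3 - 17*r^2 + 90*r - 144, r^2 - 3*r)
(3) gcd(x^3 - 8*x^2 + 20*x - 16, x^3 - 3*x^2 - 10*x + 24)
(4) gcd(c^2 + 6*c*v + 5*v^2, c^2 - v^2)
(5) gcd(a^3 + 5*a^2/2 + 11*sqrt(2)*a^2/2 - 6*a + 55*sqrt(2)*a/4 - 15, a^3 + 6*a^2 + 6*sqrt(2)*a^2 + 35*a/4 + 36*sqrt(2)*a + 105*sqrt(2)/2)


(1) = h
(2) = gcd((r - 8)*(r - 6)*(r - 3), r*(r - 3)) = r - 3
(3) = gcd((x - 4)*(x - 2)^2, (x - 4)*(x - 2)*(x + 3)) = x^2 - 6*x + 8
(4) = gcd((c + v)*(c + 5*v), (c - v)*(c + v)) = c + v
(5) = gcd((a + 5/2)*(a - sqrt(2)/2)*(a + 6*sqrt(2)), (a + 5/2)*(a + 7/2)*(a + 6*sqrt(2))) = a^2 + a*(5/2 + 6*sqrt(2)) + 15*sqrt(2)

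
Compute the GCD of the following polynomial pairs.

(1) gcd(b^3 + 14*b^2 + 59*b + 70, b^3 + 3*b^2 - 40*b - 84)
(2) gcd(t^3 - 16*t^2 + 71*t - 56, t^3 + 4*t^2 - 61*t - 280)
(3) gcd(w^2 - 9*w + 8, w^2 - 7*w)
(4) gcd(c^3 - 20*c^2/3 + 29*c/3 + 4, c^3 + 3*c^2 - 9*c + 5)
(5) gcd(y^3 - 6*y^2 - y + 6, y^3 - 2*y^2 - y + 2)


(1) = b^2 + 9*b + 14
(2) = t - 8
(3) = gcd((w - 8)*(w - 1), w*(w - 7)) = 1
(4) = gcd((c - 4)*(c - 3)*(c + 1/3), (c - 1)^2*(c + 5)) = 1
(5) = y^2 - 1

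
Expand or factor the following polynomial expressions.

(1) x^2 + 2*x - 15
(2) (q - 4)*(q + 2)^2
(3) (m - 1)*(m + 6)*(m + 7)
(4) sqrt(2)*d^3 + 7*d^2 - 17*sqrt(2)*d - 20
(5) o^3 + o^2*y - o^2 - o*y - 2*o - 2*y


(1) = (x - 3)*(x + 5)
(2) = q^3 - 12*q - 16
(3) = m^3 + 12*m^2 + 29*m - 42
(4) = (d - 2*sqrt(2))*(d + 5*sqrt(2))*(sqrt(2)*d + 1)
(5) = (o - 2)*(o + 1)*(o + y)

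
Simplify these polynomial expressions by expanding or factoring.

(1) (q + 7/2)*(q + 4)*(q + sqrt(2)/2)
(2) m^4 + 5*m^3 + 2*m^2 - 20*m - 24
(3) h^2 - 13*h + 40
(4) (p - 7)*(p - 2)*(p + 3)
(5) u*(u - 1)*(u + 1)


(1) = q^3 + sqrt(2)*q^2/2 + 15*q^2/2 + 15*sqrt(2)*q/4 + 14*q + 7*sqrt(2)
(2) = (m - 2)*(m + 2)^2*(m + 3)
(3) = (h - 8)*(h - 5)
(4) = p^3 - 6*p^2 - 13*p + 42
(5) = u^3 - u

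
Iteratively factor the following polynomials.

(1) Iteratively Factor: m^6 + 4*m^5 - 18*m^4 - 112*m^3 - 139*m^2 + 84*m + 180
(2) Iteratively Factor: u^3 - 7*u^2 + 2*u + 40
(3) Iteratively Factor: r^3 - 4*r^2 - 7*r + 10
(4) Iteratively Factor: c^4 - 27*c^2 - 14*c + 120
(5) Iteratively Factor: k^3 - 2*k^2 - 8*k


(1) = (m + 3)*(m^5 + m^4 - 21*m^3 - 49*m^2 + 8*m + 60) = (m - 5)*(m + 3)*(m^4 + 6*m^3 + 9*m^2 - 4*m - 12) = (m - 5)*(m + 2)*(m + 3)*(m^3 + 4*m^2 + m - 6) = (m - 5)*(m + 2)^2*(m + 3)*(m^2 + 2*m - 3) = (m - 5)*(m + 2)^2*(m + 3)^2*(m - 1)
(2) = (u - 4)*(u^2 - 3*u - 10) = (u - 4)*(u + 2)*(u - 5)
(3) = (r - 1)*(r^2 - 3*r - 10) = (r - 5)*(r - 1)*(r + 2)
(4) = (c + 4)*(c^3 - 4*c^2 - 11*c + 30) = (c - 2)*(c + 4)*(c^2 - 2*c - 15) = (c - 5)*(c - 2)*(c + 4)*(c + 3)
(5) = (k)*(k^2 - 2*k - 8) = k*(k + 2)*(k - 4)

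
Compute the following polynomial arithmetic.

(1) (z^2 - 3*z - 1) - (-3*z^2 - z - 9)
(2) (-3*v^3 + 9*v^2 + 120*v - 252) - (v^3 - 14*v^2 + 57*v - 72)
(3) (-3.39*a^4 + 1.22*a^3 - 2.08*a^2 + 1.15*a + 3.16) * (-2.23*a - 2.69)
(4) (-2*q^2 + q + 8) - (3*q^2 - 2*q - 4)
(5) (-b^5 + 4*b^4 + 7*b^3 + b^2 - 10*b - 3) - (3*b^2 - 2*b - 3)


(1) = 4*z^2 - 2*z + 8
(2) = -4*v^3 + 23*v^2 + 63*v - 180
(3) = 7.5597*a^5 + 6.3985*a^4 + 1.3566*a^3 + 3.0307*a^2 - 10.1403*a - 8.5004
(4) = -5*q^2 + 3*q + 12
(5) = -b^5 + 4*b^4 + 7*b^3 - 2*b^2 - 8*b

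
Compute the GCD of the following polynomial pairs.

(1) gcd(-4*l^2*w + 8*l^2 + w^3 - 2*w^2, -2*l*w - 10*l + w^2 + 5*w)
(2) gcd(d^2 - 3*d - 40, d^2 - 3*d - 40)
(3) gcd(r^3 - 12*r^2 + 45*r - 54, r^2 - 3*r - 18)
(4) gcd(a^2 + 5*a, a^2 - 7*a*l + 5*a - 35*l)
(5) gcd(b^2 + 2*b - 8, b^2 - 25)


(1) = -2*l + w
(2) = d^2 - 3*d - 40
(3) = gcd((r - 6)*(r - 3)^2, (r - 6)*(r + 3)) = r - 6
(4) = gcd(a*(a + 5), (a + 5)*(a - 7*l)) = a + 5
(5) = 1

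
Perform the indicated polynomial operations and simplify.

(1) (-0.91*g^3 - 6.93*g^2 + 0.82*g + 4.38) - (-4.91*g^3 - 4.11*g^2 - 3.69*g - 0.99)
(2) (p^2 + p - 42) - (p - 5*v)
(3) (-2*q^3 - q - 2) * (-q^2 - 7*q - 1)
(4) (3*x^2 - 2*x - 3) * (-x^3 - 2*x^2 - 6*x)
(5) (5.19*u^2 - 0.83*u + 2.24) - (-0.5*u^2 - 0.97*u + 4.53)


(1) = 4.0*g^3 - 2.82*g^2 + 4.51*g + 5.37
(2) = p^2 + 5*v - 42
(3) = 2*q^5 + 14*q^4 + 3*q^3 + 9*q^2 + 15*q + 2
(4) = -3*x^5 - 4*x^4 - 11*x^3 + 18*x^2 + 18*x
(5) = 5.69*u^2 + 0.14*u - 2.29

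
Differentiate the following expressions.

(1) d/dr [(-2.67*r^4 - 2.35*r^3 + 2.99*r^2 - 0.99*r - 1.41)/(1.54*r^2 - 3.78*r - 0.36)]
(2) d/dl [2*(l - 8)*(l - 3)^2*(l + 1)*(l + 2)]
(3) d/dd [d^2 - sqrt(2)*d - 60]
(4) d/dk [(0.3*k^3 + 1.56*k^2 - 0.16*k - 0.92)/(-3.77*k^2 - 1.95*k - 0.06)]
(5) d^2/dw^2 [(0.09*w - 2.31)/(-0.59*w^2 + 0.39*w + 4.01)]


(1) = (-8.2236*r^5 + 26.6588*r^4 + 21.6108*r^3 - 7.2396*r^2 + 2.19*r - 4.9734)/(2.3716*r^4 - 11.6424*r^3 + 13.1796*r^2 + 2.7216*r + 0.1296)
(2) = 10*l^4 - 88*l^3 + 102*l^2 + 284*l - 204
(3) = 2*d - sqrt(2)
(4) = (-1.131*k^4 - 1.17*k^3 - 3.6992*k^2 - 7.124*k - 1.7844)/(14.2129*k^4 + 14.703*k^3 + 4.2549*k^2 + 0.234*k + 0.0036)
(5) = ((0.09*w - 2.31)*(1.18*w - 0.39)*(2.36*w - 0.78) + (0.3186*w - 2.796)*(-0.59*w^2 + 0.39*w + 4.01))/(-0.59*w^2 + 0.39*w + 4.01)^3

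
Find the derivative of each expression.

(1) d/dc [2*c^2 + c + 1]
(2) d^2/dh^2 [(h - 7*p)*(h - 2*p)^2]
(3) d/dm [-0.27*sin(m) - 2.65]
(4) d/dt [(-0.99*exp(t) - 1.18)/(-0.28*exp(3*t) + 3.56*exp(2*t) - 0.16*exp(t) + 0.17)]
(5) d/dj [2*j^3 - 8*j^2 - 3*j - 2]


(1) = 4*c + 1
(2) = 6*h - 22*p
(3) = -0.27*cos(m)
(4) = (-0.5544*exp(3*t) + 2.5332*exp(2*t) + 8.4016*exp(t) - 0.3571)*exp(t)/(0.0784*exp(6*t) - 1.9936*exp(5*t) + 12.7632*exp(4*t) - 1.2344*exp(3*t) + 1.236*exp(2*t) - 0.0544*exp(t) + 0.0289)
(5) = 6*j^2 - 16*j - 3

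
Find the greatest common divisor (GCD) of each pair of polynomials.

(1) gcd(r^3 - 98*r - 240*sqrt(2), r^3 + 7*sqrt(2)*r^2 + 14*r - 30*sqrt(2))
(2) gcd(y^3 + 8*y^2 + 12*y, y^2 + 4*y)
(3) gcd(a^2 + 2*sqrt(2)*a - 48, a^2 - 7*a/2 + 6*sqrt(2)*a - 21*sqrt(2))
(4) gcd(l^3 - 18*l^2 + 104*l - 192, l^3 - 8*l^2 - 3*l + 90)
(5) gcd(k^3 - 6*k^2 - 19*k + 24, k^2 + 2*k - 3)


(1) = r^2 + 8*sqrt(2)*r + 30
(2) = gcd(y*(y + 2)*(y + 6), y*(y + 4)) = y
(3) = gcd((a - 4*sqrt(2))*(a + 6*sqrt(2)), (a - 7/2)*(a + 6*sqrt(2))) = a + 6*sqrt(2)
(4) = gcd((l - 8)*(l - 6)*(l - 4), (l - 6)*(l - 5)*(l + 3)) = l - 6
(5) = gcd((k - 8)*(k - 1)*(k + 3), (k - 1)*(k + 3)) = k^2 + 2*k - 3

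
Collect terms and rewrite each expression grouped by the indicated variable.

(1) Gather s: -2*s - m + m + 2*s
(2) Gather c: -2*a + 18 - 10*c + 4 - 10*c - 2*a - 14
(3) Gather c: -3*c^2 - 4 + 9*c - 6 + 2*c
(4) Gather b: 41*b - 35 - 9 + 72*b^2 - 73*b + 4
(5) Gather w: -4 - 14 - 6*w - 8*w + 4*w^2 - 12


(1) = 0
(2) = -4*a - 20*c + 8
(3) = -3*c^2 + 11*c - 10
(4) = 72*b^2 - 32*b - 40
(5) = 4*w^2 - 14*w - 30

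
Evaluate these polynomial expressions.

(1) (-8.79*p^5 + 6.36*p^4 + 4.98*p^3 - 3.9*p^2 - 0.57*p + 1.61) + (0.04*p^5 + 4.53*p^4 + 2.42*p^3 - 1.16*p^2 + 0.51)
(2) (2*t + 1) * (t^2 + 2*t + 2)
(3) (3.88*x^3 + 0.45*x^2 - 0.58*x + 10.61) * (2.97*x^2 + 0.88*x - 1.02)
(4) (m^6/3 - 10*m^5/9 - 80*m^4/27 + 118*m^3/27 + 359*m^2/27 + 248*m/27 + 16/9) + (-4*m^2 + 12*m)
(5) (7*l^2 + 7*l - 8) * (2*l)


(1) = -8.75*p^5 + 10.89*p^4 + 7.4*p^3 - 5.06*p^2 - 0.57*p + 2.12
(2) = 2*t^3 + 5*t^2 + 6*t + 2
(3) = 11.5236*x^5 + 4.7509*x^4 - 5.2842*x^3 + 30.5423*x^2 + 9.9284*x - 10.8222
(4) = m^6/3 - 10*m^5/9 - 80*m^4/27 + 118*m^3/27 + 251*m^2/27 + 572*m/27 + 16/9
(5) = 14*l^3 + 14*l^2 - 16*l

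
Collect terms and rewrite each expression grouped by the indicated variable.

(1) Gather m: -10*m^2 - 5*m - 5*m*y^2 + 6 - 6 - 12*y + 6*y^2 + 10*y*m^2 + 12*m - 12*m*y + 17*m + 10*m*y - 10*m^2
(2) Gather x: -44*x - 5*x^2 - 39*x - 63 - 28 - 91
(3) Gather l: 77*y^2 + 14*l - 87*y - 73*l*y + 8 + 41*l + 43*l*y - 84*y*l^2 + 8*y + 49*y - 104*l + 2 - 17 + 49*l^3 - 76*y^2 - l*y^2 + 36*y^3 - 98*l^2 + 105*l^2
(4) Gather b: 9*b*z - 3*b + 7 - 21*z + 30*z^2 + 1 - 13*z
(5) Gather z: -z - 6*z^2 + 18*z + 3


(1) = m^2*(10*y - 20) + m*(-5*y^2 - 2*y + 24) + 6*y^2 - 12*y
(2) = -5*x^2 - 83*x - 182
(3) = 49*l^3 + l^2*(7 - 84*y) + l*(-y^2 - 30*y - 49) + 36*y^3 + y^2 - 30*y - 7
(4) = b*(9*z - 3) + 30*z^2 - 34*z + 8
(5) = -6*z^2 + 17*z + 3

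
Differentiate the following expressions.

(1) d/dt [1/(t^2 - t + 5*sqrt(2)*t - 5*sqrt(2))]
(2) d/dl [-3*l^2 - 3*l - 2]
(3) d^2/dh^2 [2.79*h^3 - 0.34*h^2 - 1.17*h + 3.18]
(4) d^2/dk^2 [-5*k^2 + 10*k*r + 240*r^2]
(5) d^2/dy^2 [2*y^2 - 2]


(1) = (-2*t - 5*sqrt(2) + 1)/(t^2 - t + 5*sqrt(2)*t - 5*sqrt(2))^2
(2) = -6*l - 3
(3) = 16.74*h - 0.68
(4) = -10
(5) = 4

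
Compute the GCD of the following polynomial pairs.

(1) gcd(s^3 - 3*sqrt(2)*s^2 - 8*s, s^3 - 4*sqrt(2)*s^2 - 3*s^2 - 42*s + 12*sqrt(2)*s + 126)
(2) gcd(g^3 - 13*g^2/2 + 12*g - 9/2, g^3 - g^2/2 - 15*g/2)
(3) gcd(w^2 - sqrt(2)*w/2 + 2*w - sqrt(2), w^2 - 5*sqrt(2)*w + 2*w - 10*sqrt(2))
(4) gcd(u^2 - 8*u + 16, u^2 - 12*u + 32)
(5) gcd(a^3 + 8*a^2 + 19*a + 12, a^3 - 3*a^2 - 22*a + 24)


(1) = gcd(s*(s - 4*sqrt(2))*(s + sqrt(2)), (s - 3)*(s - 7*sqrt(2))*(s + 3*sqrt(2))) = 1
(2) = g - 3
(3) = w + 2
(4) = gcd((u - 4)^2, (u - 8)*(u - 4)) = u - 4
(5) = a + 4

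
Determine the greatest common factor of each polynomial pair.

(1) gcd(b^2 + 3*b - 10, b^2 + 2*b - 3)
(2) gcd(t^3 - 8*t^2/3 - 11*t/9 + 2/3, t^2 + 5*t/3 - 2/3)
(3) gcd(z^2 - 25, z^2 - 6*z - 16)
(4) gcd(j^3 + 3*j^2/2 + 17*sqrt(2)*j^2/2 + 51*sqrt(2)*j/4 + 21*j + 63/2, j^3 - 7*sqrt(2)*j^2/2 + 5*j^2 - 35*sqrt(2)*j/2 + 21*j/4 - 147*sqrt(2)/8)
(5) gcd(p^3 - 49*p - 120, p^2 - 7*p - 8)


(1) = gcd((b - 2)*(b + 5), (b - 1)*(b + 3)) = 1
(2) = t - 1/3
(3) = gcd((z - 5)*(z + 5), (z - 8)*(z + 2)) = 1
(4) = j + 3/2
(5) = p - 8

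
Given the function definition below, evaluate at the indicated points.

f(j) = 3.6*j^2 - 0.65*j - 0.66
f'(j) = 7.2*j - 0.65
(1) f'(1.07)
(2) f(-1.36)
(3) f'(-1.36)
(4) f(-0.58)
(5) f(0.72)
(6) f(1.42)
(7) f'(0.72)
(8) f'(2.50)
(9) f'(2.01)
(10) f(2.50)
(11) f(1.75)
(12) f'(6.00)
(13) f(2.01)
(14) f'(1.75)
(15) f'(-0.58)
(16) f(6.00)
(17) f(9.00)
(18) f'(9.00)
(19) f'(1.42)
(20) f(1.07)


(1) = 7.05
(2) = 6.88
(3) = -10.44
(4) = 0.93
(5) = 0.74
(6) = 5.68
(7) = 4.53
(8) = 17.35
(9) = 13.82
(10) = 20.21
(11) = 9.23
(12) = 42.55
(13) = 12.58
(14) = 11.95
(15) = -4.83
(16) = 125.04
(17) = 285.09
(18) = 64.15
(19) = 9.57
(20) = 2.77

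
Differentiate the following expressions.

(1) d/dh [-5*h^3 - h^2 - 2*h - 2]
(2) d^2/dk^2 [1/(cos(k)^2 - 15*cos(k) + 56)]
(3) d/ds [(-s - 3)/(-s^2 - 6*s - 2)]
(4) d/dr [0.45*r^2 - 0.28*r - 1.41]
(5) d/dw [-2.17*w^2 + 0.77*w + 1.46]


(1) = -15*h^2 - 2*h - 2
(2) = (-4*sin(k)^4 + 3*sin(k)^2 - 3585*cos(k)/4 + 45*cos(3*k)/4 + 339)/((cos(k) - 8)^3*(cos(k) - 7)^3)
(3) = (s^2 + 6*s - 2*(s + 3)^2 + 2)/(s^2 + 6*s + 2)^2
(4) = 0.9*r - 0.28
(5) = 0.77 - 4.34*w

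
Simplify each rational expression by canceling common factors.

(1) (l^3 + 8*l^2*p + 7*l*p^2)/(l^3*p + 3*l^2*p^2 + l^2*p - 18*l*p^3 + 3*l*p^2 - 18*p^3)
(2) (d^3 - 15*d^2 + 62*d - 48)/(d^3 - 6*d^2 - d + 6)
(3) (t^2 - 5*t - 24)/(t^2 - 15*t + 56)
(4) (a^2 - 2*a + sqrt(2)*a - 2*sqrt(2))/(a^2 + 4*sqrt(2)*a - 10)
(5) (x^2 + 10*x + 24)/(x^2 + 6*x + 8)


(1) = (-l^3 - 8*l^2*p - 7*l*p^2)/(-l^3*p - 3*l^2*p^2 - l^2*p + 18*l*p^3 - 3*l*p^2 + 18*p^3)
(2) = (d - 8)/(d + 1)
(3) = (t + 3)/(t - 7)
(4) = (a^2 + a*(-2 + sqrt(2)) - 2*sqrt(2))/(a^2 + 4*sqrt(2)*a - 10)
(5) = (x + 6)/(x + 2)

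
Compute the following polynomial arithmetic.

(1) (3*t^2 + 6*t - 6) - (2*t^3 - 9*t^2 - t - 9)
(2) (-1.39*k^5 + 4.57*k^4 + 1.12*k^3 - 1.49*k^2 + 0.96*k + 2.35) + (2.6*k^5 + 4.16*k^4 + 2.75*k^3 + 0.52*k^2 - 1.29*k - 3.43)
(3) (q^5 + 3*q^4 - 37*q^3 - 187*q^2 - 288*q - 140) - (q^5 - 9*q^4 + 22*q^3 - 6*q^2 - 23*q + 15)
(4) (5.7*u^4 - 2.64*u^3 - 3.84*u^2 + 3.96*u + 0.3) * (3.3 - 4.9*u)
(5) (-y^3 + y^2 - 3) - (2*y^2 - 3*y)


(1) = -2*t^3 + 12*t^2 + 7*t + 3
(2) = 1.21*k^5 + 8.73*k^4 + 3.87*k^3 - 0.97*k^2 - 0.33*k - 1.08
(3) = 12*q^4 - 59*q^3 - 181*q^2 - 265*q - 155
(4) = -27.93*u^5 + 31.746*u^4 + 10.104*u^3 - 32.076*u^2 + 11.598*u + 0.99
(5) = -y^3 - y^2 + 3*y - 3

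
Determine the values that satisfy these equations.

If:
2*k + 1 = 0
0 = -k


Then:
No Solution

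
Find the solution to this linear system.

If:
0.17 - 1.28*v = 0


Then:
v = 0.13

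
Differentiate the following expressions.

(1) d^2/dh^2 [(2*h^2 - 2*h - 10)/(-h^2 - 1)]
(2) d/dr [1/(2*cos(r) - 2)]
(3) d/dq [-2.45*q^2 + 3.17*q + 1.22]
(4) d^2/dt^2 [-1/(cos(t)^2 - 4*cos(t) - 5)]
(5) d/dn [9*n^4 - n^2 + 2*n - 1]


(1) = 4*(h^3 + 18*h^2 - 3*h - 6)/(h^6 + 3*h^4 + 3*h^2 + 1)
(2) = sin(r)/(2*(cos(r) - 1)^2)
(3) = 3.17 - 4.9*q
(4) = (-4*sin(t)^4 + 38*sin(t)^2 + 5*cos(t) + 3*cos(3*t) + 8)/(sin(t)^2 + 4*cos(t) + 4)^3
(5) = 36*n^3 - 2*n + 2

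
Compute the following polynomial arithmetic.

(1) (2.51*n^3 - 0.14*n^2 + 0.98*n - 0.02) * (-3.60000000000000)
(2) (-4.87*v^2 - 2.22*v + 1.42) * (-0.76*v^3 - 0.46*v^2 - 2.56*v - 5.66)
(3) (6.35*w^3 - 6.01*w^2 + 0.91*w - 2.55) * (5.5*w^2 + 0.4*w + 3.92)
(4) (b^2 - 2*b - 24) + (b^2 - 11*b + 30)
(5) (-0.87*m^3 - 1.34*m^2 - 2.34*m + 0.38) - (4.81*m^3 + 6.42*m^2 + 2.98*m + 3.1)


(1) = -9.036*n^3 + 0.504*n^2 - 3.528*n + 0.072
(2) = 3.7012*v^5 + 3.9274*v^4 + 12.4092*v^3 + 32.5942*v^2 + 8.93*v - 8.0372
(3) = 34.925*w^5 - 30.515*w^4 + 27.493*w^3 - 37.2202*w^2 + 2.5472*w - 9.996
(4) = 2*b^2 - 13*b + 6
(5) = -5.68*m^3 - 7.76*m^2 - 5.32*m - 2.72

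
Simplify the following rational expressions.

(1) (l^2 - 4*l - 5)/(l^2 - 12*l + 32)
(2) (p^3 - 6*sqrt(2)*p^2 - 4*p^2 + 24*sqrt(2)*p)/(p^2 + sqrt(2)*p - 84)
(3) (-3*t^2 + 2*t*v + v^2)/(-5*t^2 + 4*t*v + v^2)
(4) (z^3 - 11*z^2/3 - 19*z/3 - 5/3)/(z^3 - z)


(1) = (l^2 - 4*l - 5)/(l^2 - 12*l + 32)
(2) = (p^2 - 4*p)/(p + 7*sqrt(2))
(3) = (3*t + v)/(5*t + v)
(4) = (3*z^2 - 14*z - 5)/(3*z^2 - 3*z)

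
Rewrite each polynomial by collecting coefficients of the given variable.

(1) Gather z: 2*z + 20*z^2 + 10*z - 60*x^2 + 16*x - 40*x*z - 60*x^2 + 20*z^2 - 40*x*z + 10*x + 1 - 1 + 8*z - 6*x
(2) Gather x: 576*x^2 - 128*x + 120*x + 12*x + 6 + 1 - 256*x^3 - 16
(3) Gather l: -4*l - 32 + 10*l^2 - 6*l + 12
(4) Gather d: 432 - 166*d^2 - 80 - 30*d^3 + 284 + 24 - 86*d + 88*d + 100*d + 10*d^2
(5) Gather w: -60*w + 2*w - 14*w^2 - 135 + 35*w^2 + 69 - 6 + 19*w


(1) = -120*x^2 + 20*x + 40*z^2 + z*(20 - 80*x)
(2) = -256*x^3 + 576*x^2 + 4*x - 9
(3) = 10*l^2 - 10*l - 20
(4) = -30*d^3 - 156*d^2 + 102*d + 660
(5) = 21*w^2 - 39*w - 72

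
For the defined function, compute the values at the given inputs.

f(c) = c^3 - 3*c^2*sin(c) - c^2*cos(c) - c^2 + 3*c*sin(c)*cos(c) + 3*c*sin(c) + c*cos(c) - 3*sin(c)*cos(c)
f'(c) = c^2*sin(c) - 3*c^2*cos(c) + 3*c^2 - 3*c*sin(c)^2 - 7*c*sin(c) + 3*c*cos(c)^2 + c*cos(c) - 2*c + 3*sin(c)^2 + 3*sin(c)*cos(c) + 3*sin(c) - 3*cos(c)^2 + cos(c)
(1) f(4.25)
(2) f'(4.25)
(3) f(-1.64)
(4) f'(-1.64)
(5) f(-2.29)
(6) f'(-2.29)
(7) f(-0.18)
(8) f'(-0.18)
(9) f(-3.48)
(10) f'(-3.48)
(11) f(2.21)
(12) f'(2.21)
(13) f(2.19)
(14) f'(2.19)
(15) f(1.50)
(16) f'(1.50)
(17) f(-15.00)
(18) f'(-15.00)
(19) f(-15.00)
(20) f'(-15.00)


(1) = 105.84
(2) = 70.62
(3) = 5.61
(4) = 2.87
(5) = -0.18
(6) = 16.05
(7) = 0.49
(8) = -3.44
(9) = -50.87
(10) = 81.59
(11) = -0.67
(12) = 8.49
(13) = -0.83
(14) = 7.79
(15) = -1.07
(16) = -3.06
(17) = -2973.18
(18) = 1005.96
(19) = -2973.18
(20) = 1005.96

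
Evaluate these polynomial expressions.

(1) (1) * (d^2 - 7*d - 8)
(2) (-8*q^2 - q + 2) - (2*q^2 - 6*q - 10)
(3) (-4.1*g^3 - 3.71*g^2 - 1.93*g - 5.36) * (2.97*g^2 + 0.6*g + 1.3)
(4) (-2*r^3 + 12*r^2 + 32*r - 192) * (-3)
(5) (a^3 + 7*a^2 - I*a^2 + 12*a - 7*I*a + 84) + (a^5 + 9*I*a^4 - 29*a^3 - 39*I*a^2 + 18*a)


(1) = d^2 - 7*d - 8
(2) = -10*q^2 + 5*q + 12
(3) = -12.177*g^5 - 13.4787*g^4 - 13.2881*g^3 - 21.9002*g^2 - 5.725*g - 6.968
(4) = 6*r^3 - 36*r^2 - 96*r + 576
(5) = a^5 + 9*I*a^4 - 28*a^3 + 7*a^2 - 40*I*a^2 + 30*a - 7*I*a + 84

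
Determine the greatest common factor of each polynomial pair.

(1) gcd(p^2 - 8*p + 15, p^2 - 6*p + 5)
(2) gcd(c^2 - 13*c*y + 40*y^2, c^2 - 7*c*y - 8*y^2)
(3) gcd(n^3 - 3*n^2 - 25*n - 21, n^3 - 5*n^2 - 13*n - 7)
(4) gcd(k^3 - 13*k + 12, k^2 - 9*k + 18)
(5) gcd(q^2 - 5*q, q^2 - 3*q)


(1) = gcd((p - 5)*(p - 3), (p - 5)*(p - 1)) = p - 5
(2) = gcd((c - 8*y)*(c - 5*y), (c - 8*y)*(c + y)) = -c + 8*y
(3) = gcd((n - 7)*(n + 1)*(n + 3), (n - 7)*(n + 1)^2) = n^2 - 6*n - 7
(4) = gcd((k - 3)*(k - 1)*(k + 4), (k - 6)*(k - 3)) = k - 3
(5) = gcd(q*(q - 5), q*(q - 3)) = q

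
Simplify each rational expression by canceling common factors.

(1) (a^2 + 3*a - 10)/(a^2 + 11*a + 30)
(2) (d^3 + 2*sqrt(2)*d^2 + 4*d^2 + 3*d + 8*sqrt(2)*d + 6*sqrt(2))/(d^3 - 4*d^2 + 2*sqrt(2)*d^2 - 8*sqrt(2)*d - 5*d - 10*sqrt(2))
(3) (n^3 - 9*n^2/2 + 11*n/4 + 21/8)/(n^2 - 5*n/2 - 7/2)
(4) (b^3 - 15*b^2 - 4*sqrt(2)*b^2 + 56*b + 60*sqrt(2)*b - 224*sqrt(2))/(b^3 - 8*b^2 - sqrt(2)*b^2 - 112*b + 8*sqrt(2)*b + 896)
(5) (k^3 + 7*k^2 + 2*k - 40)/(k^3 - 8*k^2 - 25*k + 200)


(1) = (a - 2)/(a + 6)
(2) = (d + 3)/(d - 5)
(3) = (4*n^2 - 4*n - 3)/(4*n + 4)
(4) = (b^2 + b*(-7 - 4*sqrt(2)) + 28*sqrt(2))/(b^2 - sqrt(2)*b - 112)
(5) = (k^2 + 2*k - 8)/(k^2 - 13*k + 40)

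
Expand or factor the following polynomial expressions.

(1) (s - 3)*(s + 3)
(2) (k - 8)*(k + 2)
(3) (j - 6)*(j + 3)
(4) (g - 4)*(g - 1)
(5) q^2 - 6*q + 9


(1) = s^2 - 9
(2) = k^2 - 6*k - 16
(3) = j^2 - 3*j - 18
(4) = g^2 - 5*g + 4
(5) = (q - 3)^2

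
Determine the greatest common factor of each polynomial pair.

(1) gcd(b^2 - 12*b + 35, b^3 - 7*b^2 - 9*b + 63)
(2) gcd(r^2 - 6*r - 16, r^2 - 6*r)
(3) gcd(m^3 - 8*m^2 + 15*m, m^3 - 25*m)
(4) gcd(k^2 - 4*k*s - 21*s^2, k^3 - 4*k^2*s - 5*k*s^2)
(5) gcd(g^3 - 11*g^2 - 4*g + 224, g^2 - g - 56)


(1) = gcd((b - 7)*(b - 5), (b - 7)*(b - 3)*(b + 3)) = b - 7
(2) = gcd((r - 8)*(r + 2), r*(r - 6)) = 1
(3) = gcd(m*(m - 5)*(m - 3), m*(m - 5)*(m + 5)) = m^2 - 5*m
(4) = gcd((k - 7*s)*(k + 3*s), k*(k - 5*s)*(k + s)) = 1
(5) = gcd((g - 8)*(g - 7)*(g + 4), (g - 8)*(g + 7)) = g - 8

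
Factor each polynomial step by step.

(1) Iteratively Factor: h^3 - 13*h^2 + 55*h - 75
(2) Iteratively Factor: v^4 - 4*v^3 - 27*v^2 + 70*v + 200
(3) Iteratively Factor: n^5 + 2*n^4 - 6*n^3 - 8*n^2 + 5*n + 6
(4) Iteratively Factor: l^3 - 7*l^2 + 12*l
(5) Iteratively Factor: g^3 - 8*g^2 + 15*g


(1) = (h - 5)*(h^2 - 8*h + 15) = (h - 5)^2*(h - 3)
(2) = (v + 2)*(v^3 - 6*v^2 - 15*v + 100) = (v - 5)*(v + 2)*(v^2 - v - 20) = (v - 5)*(v + 2)*(v + 4)*(v - 5)
(3) = (n - 1)*(n^4 + 3*n^3 - 3*n^2 - 11*n - 6) = (n - 2)*(n - 1)*(n^3 + 5*n^2 + 7*n + 3) = (n - 2)*(n - 1)*(n + 3)*(n^2 + 2*n + 1) = (n - 2)*(n - 1)*(n + 1)*(n + 3)*(n + 1)
(4) = (l)*(l^2 - 7*l + 12) = l*(l - 4)*(l - 3)
(5) = (g - 3)*(g^2 - 5*g) = (g - 5)*(g - 3)*(g)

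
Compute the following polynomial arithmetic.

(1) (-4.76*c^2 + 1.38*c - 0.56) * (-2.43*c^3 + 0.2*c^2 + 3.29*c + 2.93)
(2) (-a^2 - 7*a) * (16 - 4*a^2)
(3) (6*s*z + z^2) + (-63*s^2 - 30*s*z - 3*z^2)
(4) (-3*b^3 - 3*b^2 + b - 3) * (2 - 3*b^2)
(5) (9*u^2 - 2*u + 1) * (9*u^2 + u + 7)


(1) = 11.5668*c^5 - 4.3054*c^4 - 14.0236*c^3 - 9.5186*c^2 + 2.201*c - 1.6408
(2) = 4*a^4 + 28*a^3 - 16*a^2 - 112*a
(3) = -63*s^2 - 24*s*z - 2*z^2
(4) = 9*b^5 + 9*b^4 - 9*b^3 + 3*b^2 + 2*b - 6
(5) = 81*u^4 - 9*u^3 + 70*u^2 - 13*u + 7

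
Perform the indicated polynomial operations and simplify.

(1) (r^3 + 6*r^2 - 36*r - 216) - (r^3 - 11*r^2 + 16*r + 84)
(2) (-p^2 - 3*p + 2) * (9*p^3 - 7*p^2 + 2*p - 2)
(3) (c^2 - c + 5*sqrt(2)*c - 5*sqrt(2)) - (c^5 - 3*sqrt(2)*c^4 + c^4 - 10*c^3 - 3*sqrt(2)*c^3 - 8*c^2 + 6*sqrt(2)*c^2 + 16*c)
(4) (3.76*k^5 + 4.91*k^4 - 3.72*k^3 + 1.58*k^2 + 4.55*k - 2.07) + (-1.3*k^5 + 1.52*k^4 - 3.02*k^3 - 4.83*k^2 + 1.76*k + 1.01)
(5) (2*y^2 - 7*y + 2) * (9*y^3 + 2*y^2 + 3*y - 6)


(1) = 17*r^2 - 52*r - 300
(2) = -9*p^5 - 20*p^4 + 37*p^3 - 18*p^2 + 10*p - 4
(3) = -c^5 - c^4 + 3*sqrt(2)*c^4 + 3*sqrt(2)*c^3 + 10*c^3 - 6*sqrt(2)*c^2 + 9*c^2 - 17*c + 5*sqrt(2)*c - 5*sqrt(2)
(4) = 2.46*k^5 + 6.43*k^4 - 6.74*k^3 - 3.25*k^2 + 6.31*k - 1.06
(5) = 18*y^5 - 59*y^4 + 10*y^3 - 29*y^2 + 48*y - 12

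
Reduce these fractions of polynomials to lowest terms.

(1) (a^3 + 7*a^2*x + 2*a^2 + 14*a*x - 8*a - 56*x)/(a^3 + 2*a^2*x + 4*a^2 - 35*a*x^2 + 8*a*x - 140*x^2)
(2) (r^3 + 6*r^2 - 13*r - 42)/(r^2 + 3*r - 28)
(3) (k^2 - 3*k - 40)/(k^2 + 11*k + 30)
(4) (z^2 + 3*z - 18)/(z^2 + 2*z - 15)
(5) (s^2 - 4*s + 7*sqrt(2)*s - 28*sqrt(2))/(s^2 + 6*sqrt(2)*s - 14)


(1) = (2 - a)/(-a + 5*x)
(2) = (r^2 - r - 6)/(r - 4)
(3) = (k - 8)/(k + 6)
(4) = (z + 6)/(z + 5)
(5) = (s - 4)/(s - sqrt(2))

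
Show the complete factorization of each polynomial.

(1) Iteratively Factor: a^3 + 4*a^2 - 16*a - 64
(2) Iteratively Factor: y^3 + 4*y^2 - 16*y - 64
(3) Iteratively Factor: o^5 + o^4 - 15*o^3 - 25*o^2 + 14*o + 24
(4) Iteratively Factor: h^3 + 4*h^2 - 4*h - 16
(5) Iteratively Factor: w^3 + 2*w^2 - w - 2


(1) = (a - 4)*(a^2 + 8*a + 16) = (a - 4)*(a + 4)*(a + 4)
(2) = (y - 4)*(y^2 + 8*y + 16) = (y - 4)*(y + 4)*(y + 4)
(3) = (o - 4)*(o^4 + 5*o^3 + 5*o^2 - 5*o - 6) = (o - 4)*(o + 1)*(o^3 + 4*o^2 + o - 6) = (o - 4)*(o + 1)*(o + 2)*(o^2 + 2*o - 3) = (o - 4)*(o - 1)*(o + 1)*(o + 2)*(o + 3)
(4) = (h - 2)*(h^2 + 6*h + 8) = (h - 2)*(h + 2)*(h + 4)
(5) = (w + 2)*(w^2 - 1) = (w - 1)*(w + 2)*(w + 1)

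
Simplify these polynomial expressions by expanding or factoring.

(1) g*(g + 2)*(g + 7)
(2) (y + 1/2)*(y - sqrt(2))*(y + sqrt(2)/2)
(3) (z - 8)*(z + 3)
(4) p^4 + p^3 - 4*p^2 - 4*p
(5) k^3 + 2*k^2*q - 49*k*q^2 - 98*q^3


(1) = g^3 + 9*g^2 + 14*g
(2) = y^3 - sqrt(2)*y^2/2 + y^2/2 - y - sqrt(2)*y/4 - 1/2
(3) = z^2 - 5*z - 24
(4) = p*(p - 2)*(p + 1)*(p + 2)
(5) = (k - 7*q)*(k + 2*q)*(k + 7*q)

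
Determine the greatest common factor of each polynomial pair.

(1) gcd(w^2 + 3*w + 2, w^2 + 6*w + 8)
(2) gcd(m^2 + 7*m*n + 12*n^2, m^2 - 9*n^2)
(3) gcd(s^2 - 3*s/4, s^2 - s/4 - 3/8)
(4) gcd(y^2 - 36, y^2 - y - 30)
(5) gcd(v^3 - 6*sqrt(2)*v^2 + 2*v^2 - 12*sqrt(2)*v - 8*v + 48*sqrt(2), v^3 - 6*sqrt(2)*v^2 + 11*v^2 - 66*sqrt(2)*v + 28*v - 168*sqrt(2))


(1) = gcd((w + 1)*(w + 2), (w + 2)*(w + 4)) = w + 2
(2) = gcd((m + 3*n)*(m + 4*n), (m - 3*n)*(m + 3*n)) = m + 3*n
(3) = s - 3/4
(4) = gcd((y - 6)*(y + 6), (y - 6)*(y + 5)) = y - 6
(5) = gcd((v - 2)*(v + 4)*(v - 6*sqrt(2)), (v + 4)*(v + 7)*(v - 6*sqrt(2))) = v^2 + v*(4 - 6*sqrt(2)) - 24*sqrt(2)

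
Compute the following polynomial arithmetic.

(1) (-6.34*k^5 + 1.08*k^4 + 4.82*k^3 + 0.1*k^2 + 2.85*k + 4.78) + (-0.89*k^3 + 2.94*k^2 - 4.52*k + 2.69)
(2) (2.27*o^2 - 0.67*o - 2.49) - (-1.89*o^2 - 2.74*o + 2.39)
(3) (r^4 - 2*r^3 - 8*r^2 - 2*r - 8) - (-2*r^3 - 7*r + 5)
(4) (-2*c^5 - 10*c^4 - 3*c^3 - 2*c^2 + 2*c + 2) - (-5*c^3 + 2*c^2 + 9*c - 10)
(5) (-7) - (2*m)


(1) = -6.34*k^5 + 1.08*k^4 + 3.93*k^3 + 3.04*k^2 - 1.67*k + 7.47
(2) = 4.16*o^2 + 2.07*o - 4.88
(3) = r^4 - 8*r^2 + 5*r - 13
(4) = -2*c^5 - 10*c^4 + 2*c^3 - 4*c^2 - 7*c + 12
(5) = -2*m - 7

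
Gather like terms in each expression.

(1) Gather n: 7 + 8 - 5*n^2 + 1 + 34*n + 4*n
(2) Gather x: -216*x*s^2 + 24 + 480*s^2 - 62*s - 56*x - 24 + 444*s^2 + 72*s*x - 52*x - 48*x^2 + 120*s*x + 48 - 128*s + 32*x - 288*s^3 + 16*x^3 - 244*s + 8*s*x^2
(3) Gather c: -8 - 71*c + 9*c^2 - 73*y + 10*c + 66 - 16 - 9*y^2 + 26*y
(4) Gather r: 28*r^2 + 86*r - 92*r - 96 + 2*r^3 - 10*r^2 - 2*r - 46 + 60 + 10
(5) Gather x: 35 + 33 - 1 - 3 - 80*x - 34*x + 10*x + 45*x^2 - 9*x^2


(1) = -5*n^2 + 38*n + 16
(2) = -288*s^3 + 924*s^2 - 434*s + 16*x^3 + x^2*(8*s - 48) + x*(-216*s^2 + 192*s - 76) + 48
(3) = 9*c^2 - 61*c - 9*y^2 - 47*y + 42
(4) = 2*r^3 + 18*r^2 - 8*r - 72
(5) = 36*x^2 - 104*x + 64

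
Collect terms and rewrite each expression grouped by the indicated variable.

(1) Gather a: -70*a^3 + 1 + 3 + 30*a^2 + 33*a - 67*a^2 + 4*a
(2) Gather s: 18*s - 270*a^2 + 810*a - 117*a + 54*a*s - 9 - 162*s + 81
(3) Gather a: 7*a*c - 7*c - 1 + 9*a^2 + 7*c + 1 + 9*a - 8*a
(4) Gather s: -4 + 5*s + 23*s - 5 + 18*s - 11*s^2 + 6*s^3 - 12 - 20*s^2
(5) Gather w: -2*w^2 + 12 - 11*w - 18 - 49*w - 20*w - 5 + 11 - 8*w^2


(1) = -70*a^3 - 37*a^2 + 37*a + 4
(2) = -270*a^2 + 693*a + s*(54*a - 144) + 72
(3) = 9*a^2 + a*(7*c + 1)
(4) = 6*s^3 - 31*s^2 + 46*s - 21
(5) = -10*w^2 - 80*w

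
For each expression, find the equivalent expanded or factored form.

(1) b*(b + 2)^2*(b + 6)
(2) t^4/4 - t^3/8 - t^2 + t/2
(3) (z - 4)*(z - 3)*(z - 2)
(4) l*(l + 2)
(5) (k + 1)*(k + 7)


(1) = b^4 + 10*b^3 + 28*b^2 + 24*b
(2) = t*(t/4 + 1/2)*(t - 2)*(t - 1/2)
(3) = z^3 - 9*z^2 + 26*z - 24
(4) = l^2 + 2*l
(5) = k^2 + 8*k + 7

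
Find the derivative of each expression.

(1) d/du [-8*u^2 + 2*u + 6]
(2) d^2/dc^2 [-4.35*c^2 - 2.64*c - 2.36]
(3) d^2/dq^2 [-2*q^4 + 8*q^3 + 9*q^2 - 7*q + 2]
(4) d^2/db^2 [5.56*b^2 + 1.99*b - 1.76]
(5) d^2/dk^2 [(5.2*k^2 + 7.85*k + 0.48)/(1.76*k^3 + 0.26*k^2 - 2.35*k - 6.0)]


(1) = 2 - 16*u
(2) = -8.70000000000000
(3) = -24*q^2 + 48*q + 18
(4) = 11.1200000000000
(5) = (32.21504*k^6 + 145.89696*k^5 + 168.438336*k^4 + 844.633288*k^3 + 1031.707008*k^2 + 102.12912*k + 159.8292)/(5.451776*k^9 + 2.416128*k^8 - 21.481152*k^7 - 62.191384*k^6 + 12.20862*k^5 + 151.98675*k^4 + 199.098125*k^3 - 71.325*k^2 - 253.8*k - 216.0)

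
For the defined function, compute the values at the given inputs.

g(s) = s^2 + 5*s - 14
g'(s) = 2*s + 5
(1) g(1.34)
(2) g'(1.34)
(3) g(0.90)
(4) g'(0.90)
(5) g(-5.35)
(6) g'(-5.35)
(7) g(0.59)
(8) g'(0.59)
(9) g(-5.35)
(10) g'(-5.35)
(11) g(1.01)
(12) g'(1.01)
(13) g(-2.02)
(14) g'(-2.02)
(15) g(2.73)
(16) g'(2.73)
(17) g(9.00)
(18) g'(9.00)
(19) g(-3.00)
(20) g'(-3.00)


(1) = -5.50
(2) = 7.68
(3) = -8.69
(4) = 6.80
(5) = -12.13
(6) = -5.70
(7) = -10.70
(8) = 6.18
(9) = -12.13
(10) = -5.70
(11) = -7.93
(12) = 7.02
(13) = -20.02
(14) = 0.96
(15) = 7.10
(16) = 10.46
(17) = 112.00
(18) = 23.00
(19) = -20.00
(20) = -1.00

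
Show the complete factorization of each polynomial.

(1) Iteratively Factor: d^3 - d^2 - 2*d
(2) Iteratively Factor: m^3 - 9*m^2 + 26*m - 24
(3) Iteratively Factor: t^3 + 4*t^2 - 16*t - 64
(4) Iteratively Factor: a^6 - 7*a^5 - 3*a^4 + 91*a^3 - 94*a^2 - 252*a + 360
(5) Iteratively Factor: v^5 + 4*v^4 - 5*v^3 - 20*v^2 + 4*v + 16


(1) = (d)*(d^2 - d - 2) = d*(d - 2)*(d + 1)
(2) = (m - 2)*(m^2 - 7*m + 12) = (m - 3)*(m - 2)*(m - 4)
(3) = (t + 4)*(t^2 - 16) = (t + 4)^2*(t - 4)
(4) = (a - 5)*(a^5 - 2*a^4 - 13*a^3 + 26*a^2 + 36*a - 72) = (a - 5)*(a - 2)*(a^4 - 13*a^2 + 36) = (a - 5)*(a - 2)*(a + 3)*(a^3 - 3*a^2 - 4*a + 12) = (a - 5)*(a - 3)*(a - 2)*(a + 3)*(a^2 - 4) = (a - 5)*(a - 3)*(a - 2)*(a + 2)*(a + 3)*(a - 2)
(5) = (v + 2)*(v^4 + 2*v^3 - 9*v^2 - 2*v + 8) = (v + 2)*(v + 4)*(v^3 - 2*v^2 - v + 2) = (v - 1)*(v + 2)*(v + 4)*(v^2 - v - 2) = (v - 1)*(v + 1)*(v + 2)*(v + 4)*(v - 2)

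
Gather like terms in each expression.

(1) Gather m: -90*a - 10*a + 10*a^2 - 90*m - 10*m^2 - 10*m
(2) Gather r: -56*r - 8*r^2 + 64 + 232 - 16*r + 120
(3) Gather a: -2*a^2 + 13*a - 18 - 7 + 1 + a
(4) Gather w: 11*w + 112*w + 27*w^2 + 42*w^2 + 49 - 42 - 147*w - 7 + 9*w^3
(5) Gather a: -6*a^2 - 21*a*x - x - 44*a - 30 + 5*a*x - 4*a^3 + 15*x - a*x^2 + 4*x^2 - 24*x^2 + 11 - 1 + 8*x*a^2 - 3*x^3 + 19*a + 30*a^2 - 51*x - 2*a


(1) = 10*a^2 - 100*a - 10*m^2 - 100*m
(2) = -8*r^2 - 72*r + 416
(3) = -2*a^2 + 14*a - 24
(4) = 9*w^3 + 69*w^2 - 24*w
(5) = -4*a^3 + a^2*(8*x + 24) + a*(-x^2 - 16*x - 27) - 3*x^3 - 20*x^2 - 37*x - 20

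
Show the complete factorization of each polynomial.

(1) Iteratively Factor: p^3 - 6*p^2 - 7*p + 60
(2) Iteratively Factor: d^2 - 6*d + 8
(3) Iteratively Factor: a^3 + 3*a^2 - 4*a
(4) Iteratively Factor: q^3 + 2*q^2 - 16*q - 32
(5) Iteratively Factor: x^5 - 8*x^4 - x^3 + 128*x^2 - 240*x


(1) = (p - 5)*(p^2 - p - 12) = (p - 5)*(p - 4)*(p + 3)
(2) = (d - 4)*(d - 2)
(3) = (a)*(a^2 + 3*a - 4) = a*(a - 1)*(a + 4)
(4) = (q + 4)*(q^2 - 2*q - 8) = (q - 4)*(q + 4)*(q + 2)
(5) = (x - 3)*(x^4 - 5*x^3 - 16*x^2 + 80*x) = (x - 4)*(x - 3)*(x^3 - x^2 - 20*x) = (x - 5)*(x - 4)*(x - 3)*(x^2 + 4*x) = (x - 5)*(x - 4)*(x - 3)*(x + 4)*(x)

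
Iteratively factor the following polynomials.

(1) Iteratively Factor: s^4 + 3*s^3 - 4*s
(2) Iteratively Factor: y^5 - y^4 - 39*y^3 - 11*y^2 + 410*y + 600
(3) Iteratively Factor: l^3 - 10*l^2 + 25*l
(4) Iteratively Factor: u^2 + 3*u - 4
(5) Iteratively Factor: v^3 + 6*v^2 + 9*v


(1) = (s + 2)*(s^3 + s^2 - 2*s) = s*(s + 2)*(s^2 + s - 2) = s*(s - 1)*(s + 2)*(s + 2)
(2) = (y + 3)*(y^4 - 4*y^3 - 27*y^2 + 70*y + 200) = (y + 2)*(y + 3)*(y^3 - 6*y^2 - 15*y + 100) = (y + 2)*(y + 3)*(y + 4)*(y^2 - 10*y + 25) = (y - 5)*(y + 2)*(y + 3)*(y + 4)*(y - 5)
(3) = (l - 5)*(l^2 - 5*l) = (l - 5)^2*(l)
(4) = (u - 1)*(u + 4)
(5) = (v + 3)*(v^2 + 3*v) = (v + 3)^2*(v)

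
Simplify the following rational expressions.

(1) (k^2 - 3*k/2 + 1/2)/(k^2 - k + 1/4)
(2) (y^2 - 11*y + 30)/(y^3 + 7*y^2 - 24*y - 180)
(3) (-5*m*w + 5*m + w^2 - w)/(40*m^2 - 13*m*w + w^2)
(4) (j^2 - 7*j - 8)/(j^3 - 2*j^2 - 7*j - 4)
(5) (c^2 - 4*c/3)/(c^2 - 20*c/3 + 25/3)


(1) = (2*k - 2)/(2*k - 1)
(2) = (y - 6)/(y^2 + 12*y + 36)
(3) = (w - 1)/(-8*m + w)
(4) = (j - 8)/(j^2 - 3*j - 4)
(5) = (3*c^2 - 4*c)/(3*c^2 - 20*c + 25)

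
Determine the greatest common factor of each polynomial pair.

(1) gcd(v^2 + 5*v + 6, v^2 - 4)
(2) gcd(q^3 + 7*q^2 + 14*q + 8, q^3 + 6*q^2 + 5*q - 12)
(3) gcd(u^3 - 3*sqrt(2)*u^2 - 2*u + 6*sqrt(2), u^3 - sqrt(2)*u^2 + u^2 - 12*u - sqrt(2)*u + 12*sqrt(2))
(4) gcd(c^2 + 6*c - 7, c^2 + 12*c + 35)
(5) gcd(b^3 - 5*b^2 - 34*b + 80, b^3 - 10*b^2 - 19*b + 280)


(1) = v + 2
(2) = gcd((q + 1)*(q + 2)*(q + 4), (q - 1)*(q + 3)*(q + 4)) = q + 4
(3) = gcd((u - 3*sqrt(2))*(u - sqrt(2))*(u + sqrt(2)), (u - 3)*(u + 4)*(u - sqrt(2))) = u - sqrt(2)
(4) = c + 7
(5) = b^2 - 3*b - 40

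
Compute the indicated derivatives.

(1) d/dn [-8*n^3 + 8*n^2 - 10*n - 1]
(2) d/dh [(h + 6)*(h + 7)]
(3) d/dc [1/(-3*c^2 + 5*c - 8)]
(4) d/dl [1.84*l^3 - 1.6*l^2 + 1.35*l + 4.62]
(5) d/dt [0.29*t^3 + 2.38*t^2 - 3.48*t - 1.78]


(1) = -24*n^2 + 16*n - 10
(2) = 2*h + 13
(3) = (6*c - 5)/(3*c^2 - 5*c + 8)^2
(4) = 5.52*l^2 - 3.2*l + 1.35
(5) = 0.87*t^2 + 4.76*t - 3.48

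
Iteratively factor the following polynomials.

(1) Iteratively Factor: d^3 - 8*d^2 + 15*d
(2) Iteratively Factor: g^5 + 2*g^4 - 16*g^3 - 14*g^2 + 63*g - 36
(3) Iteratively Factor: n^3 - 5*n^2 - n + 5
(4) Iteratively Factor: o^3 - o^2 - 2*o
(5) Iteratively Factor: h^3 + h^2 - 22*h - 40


(1) = (d)*(d^2 - 8*d + 15) = d*(d - 3)*(d - 5)
(2) = (g + 4)*(g^4 - 2*g^3 - 8*g^2 + 18*g - 9) = (g - 1)*(g + 4)*(g^3 - g^2 - 9*g + 9) = (g - 1)*(g + 3)*(g + 4)*(g^2 - 4*g + 3) = (g - 1)^2*(g + 3)*(g + 4)*(g - 3)
(3) = (n + 1)*(n^2 - 6*n + 5) = (n - 1)*(n + 1)*(n - 5)
(4) = (o)*(o^2 - o - 2) = o*(o - 2)*(o + 1)
(5) = (h + 4)*(h^2 - 3*h - 10) = (h - 5)*(h + 4)*(h + 2)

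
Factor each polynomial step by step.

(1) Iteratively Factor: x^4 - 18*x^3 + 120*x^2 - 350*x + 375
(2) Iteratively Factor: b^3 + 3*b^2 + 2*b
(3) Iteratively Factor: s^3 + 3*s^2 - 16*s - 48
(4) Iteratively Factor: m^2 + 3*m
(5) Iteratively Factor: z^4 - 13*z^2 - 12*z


(1) = (x - 3)*(x^3 - 15*x^2 + 75*x - 125) = (x - 5)*(x - 3)*(x^2 - 10*x + 25) = (x - 5)^2*(x - 3)*(x - 5)
(2) = (b + 2)*(b^2 + b) = (b + 1)*(b + 2)*(b)
(3) = (s + 4)*(s^2 - s - 12) = (s - 4)*(s + 4)*(s + 3)
(4) = (m)*(m + 3)
(5) = (z - 4)*(z^3 + 4*z^2 + 3*z) = z*(z - 4)*(z^2 + 4*z + 3) = z*(z - 4)*(z + 3)*(z + 1)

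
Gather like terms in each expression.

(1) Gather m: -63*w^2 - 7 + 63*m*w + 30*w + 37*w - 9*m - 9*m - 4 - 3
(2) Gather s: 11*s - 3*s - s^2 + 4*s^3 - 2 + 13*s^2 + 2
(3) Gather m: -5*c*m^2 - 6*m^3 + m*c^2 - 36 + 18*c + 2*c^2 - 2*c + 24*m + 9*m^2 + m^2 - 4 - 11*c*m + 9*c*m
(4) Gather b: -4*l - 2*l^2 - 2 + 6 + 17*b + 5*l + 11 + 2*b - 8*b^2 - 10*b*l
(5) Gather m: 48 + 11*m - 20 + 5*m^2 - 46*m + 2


(1) = m*(63*w - 18) - 63*w^2 + 67*w - 14
(2) = 4*s^3 + 12*s^2 + 8*s
(3) = 2*c^2 + 16*c - 6*m^3 + m^2*(10 - 5*c) + m*(c^2 - 2*c + 24) - 40
(4) = -8*b^2 + b*(19 - 10*l) - 2*l^2 + l + 15
(5) = 5*m^2 - 35*m + 30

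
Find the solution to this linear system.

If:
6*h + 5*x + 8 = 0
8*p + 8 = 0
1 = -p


Then:
h = -5*x/6 - 4/3
p = -1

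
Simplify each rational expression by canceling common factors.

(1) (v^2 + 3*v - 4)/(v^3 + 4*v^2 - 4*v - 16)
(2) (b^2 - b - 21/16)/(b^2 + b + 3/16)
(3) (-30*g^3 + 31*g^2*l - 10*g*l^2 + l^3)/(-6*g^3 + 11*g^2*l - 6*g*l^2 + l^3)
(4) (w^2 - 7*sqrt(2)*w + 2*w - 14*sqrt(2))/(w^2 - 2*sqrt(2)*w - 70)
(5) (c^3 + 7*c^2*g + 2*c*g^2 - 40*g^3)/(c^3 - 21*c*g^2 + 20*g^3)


(1) = (v - 1)/(v^2 - 4)
(2) = (4*b - 7)/(4*b + 1)
(3) = (5*g - l)/(g - l)
(4) = (w + 2)/(w + 5*sqrt(2))
(5) = (c^2 + 2*c*g - 8*g^2)/(c^2 - 5*c*g + 4*g^2)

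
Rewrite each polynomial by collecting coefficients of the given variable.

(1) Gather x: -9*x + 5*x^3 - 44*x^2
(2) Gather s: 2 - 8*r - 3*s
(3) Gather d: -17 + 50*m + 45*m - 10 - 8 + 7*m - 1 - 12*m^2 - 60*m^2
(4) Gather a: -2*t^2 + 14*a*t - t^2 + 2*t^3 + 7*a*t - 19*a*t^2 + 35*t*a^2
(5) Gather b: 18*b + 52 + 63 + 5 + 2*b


(1) = 5*x^3 - 44*x^2 - 9*x
(2) = -8*r - 3*s + 2
(3) = -72*m^2 + 102*m - 36
(4) = 35*a^2*t + a*(-19*t^2 + 21*t) + 2*t^3 - 3*t^2
(5) = 20*b + 120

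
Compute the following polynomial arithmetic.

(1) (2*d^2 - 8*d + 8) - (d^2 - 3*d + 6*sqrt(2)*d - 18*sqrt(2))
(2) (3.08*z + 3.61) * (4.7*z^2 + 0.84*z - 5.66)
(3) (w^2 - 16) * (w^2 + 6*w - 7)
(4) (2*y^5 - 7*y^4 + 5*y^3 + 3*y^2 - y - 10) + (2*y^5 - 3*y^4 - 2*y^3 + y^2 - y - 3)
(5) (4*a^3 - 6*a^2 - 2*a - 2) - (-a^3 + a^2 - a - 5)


(1) = d^2 - 6*sqrt(2)*d - 5*d + 8 + 18*sqrt(2)
(2) = 14.476*z^3 + 19.5542*z^2 - 14.4004*z - 20.4326
(3) = w^4 + 6*w^3 - 23*w^2 - 96*w + 112
(4) = 4*y^5 - 10*y^4 + 3*y^3 + 4*y^2 - 2*y - 13
(5) = 5*a^3 - 7*a^2 - a + 3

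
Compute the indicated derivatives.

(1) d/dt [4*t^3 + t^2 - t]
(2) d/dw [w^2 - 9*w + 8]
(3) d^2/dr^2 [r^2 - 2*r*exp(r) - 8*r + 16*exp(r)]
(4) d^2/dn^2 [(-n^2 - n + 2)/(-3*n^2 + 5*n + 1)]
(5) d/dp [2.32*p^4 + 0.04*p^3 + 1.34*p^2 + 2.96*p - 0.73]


(1) = 12*t^2 + 2*t - 1
(2) = 2*w - 9
(3) = -2*r*exp(r) + 12*exp(r) + 2
(4) = 6*(8*n^3 - 15*n^2 + 33*n - 20)/(27*n^6 - 135*n^5 + 198*n^4 - 35*n^3 - 66*n^2 - 15*n - 1)
(5) = 9.28*p^3 + 0.12*p^2 + 2.68*p + 2.96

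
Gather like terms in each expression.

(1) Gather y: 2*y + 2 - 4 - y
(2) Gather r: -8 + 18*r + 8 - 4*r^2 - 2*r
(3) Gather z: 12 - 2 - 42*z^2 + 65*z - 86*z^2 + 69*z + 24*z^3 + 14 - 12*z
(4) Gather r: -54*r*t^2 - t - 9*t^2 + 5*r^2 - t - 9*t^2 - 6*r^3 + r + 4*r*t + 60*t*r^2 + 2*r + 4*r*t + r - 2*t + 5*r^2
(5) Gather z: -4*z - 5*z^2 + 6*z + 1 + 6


(1) = y - 2
(2) = -4*r^2 + 16*r
(3) = 24*z^3 - 128*z^2 + 122*z + 24
(4) = -6*r^3 + r^2*(60*t + 10) + r*(-54*t^2 + 8*t + 4) - 18*t^2 - 4*t
(5) = -5*z^2 + 2*z + 7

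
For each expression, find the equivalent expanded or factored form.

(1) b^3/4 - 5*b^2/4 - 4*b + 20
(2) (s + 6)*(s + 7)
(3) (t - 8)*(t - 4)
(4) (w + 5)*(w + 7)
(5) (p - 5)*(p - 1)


(1) = (b/4 + 1)*(b - 5)*(b - 4)
(2) = s^2 + 13*s + 42
(3) = t^2 - 12*t + 32
(4) = w^2 + 12*w + 35
(5) = p^2 - 6*p + 5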